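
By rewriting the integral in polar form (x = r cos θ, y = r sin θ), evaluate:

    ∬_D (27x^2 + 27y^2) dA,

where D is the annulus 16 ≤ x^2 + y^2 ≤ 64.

The region D is 4 ≤ r ≤ 8, 0 ≤ θ ≤ 2π in polar coordinates, where x = r cos(θ), y = r sin(θ), and dA = r dr dθ.

Under the substitution, the integrand becomes 27r^2, so

    ∬_D (27x^2 + 27y^2) dA = ∫_{0}^{2π} ∫_{4}^{8} (27r^2) · r dr dθ.

Inner integral (in r): ∫_{4}^{8} (27r^2) · r dr = 25920.

Outer integral (in θ): ∫_{0}^{2π} (25920) dθ = 51840π.

Therefore ∬_D (27x^2 + 27y^2) dA = 51840π.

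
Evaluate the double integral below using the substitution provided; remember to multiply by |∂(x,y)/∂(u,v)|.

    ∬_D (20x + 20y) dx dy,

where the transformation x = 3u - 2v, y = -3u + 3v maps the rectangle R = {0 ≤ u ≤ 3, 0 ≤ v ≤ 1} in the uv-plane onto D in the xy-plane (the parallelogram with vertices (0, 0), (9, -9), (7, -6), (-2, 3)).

Compute the Jacobian determinant of (x, y) with respect to (u, v):

    ∂(x,y)/∂(u,v) = | 3  -2 | = (3)(3) - (-2)(-3) = 3.
                   | -3  3 |

Its absolute value is |J| = 3 (the area scaling factor).

Substituting x = 3u - 2v, y = -3u + 3v into the integrand,

    20x + 20y → 20v,

so the integral becomes

    ∬_R (20v) · |J| du dv = ∫_0^3 ∫_0^1 (60v) dv du.

Inner (v): 30.
Outer (u): 90.

Therefore ∬_D (20x + 20y) dx dy = 90.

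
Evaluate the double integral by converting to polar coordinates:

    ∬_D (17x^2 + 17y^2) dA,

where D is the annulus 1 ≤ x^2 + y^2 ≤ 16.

The region D is 1 ≤ r ≤ 4, 0 ≤ θ ≤ 2π in polar coordinates, where x = r cos(θ), y = r sin(θ), and dA = r dr dθ.

Under the substitution, the integrand becomes 17r^2, so

    ∬_D (17x^2 + 17y^2) dA = ∫_{0}^{2π} ∫_{1}^{4} (17r^2) · r dr dθ.

Inner integral (in r): ∫_{1}^{4} (17r^2) · r dr = 4335/4.

Outer integral (in θ): ∫_{0}^{2π} (4335/4) dθ = 4335π/2.

Therefore ∬_D (17x^2 + 17y^2) dA = 4335π/2.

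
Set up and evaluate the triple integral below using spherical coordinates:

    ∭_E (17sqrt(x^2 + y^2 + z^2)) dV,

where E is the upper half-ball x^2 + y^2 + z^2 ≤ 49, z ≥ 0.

In spherical coordinates, x = ρ sin(φ) cos(θ), y = ρ sin(φ) sin(θ), z = ρ cos(φ), and dV = ρ^2 sin(φ) dρ dφ dθ.

The integrand becomes 17ρ, so

    ∭_E (17sqrt(x^2 + y^2 + z^2)) dV = ∫_{0}^{2π} ∫_{0}^{π/2} ∫_{0}^{7} (17ρ) · ρ^2 sin(φ) dρ dφ dθ.

Inner (ρ): 40817sin(φ)/4.
Middle (φ): 40817/4.
Outer (θ): 40817π/2.

Therefore the triple integral equals 40817π/2.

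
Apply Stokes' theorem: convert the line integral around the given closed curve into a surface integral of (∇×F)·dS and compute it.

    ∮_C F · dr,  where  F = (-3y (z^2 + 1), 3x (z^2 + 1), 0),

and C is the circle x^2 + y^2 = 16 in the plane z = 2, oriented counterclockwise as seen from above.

Let S be the flat disk x^2 + y^2 ≤ 16 in the plane z = 2, with upward unit normal n̂ = ẑ. By Stokes' theorem,

    ∮_C F · dr = ∬_S (∇ × F) · n̂ dS = ∬_D (curl F)_z dA,

where D is the disk x^2 + y^2 ≤ 16.

Compute the curl of F = (-3y (z^2 + 1), 3x (z^2 + 1), 0):
    (∇ × F)_x = ∂F_z/∂y - ∂F_y/∂z = -6x z,
    (∇ × F)_y = ∂F_x/∂z - ∂F_z/∂x = -6y z,
    (∇ × F)_z = ∂F_y/∂x - ∂F_x/∂y = 6z^2 + 6.

On z = 2, (curl F)_z = 30.

Convert to polar (x = r cos θ, y = r sin θ, dA = r dr dθ); the integrand becomes 30, so

    ∬_D (curl F)_z dA = ∫_0^{2π} ∫_0^{4} (30) · r dr dθ.

Inner (r from 0 to 4): 240.
Outer (θ from 0 to 2π): 480π.

Therefore ∮_C F · dr = 480π.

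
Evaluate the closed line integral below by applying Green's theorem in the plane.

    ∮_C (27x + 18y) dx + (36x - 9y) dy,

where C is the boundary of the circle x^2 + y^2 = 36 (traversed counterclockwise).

Green's theorem converts the closed line integral into a double integral over the enclosed region D:

    ∮_C P dx + Q dy = ∬_D (∂Q/∂x - ∂P/∂y) dA.

Here P = 27x + 18y, Q = 36x - 9y, so

    ∂Q/∂x = 36,    ∂P/∂y = 18,
    ∂Q/∂x - ∂P/∂y = 18.

D is the region x^2 + y^2 ≤ 36. Evaluating the double integral:

In polar coordinates (x = r cos θ, y = r sin θ, dA = r dr dθ) the integrand becomes 18, so

    ∬_D (18) dA = ∫_0^{2π} ∫_0^{6} (18) · r dr dθ.

Inner (r from 0 to 6): 324.
Outer (θ from 0 to 2π): 648π.

Therefore ∮_C P dx + Q dy = 648π.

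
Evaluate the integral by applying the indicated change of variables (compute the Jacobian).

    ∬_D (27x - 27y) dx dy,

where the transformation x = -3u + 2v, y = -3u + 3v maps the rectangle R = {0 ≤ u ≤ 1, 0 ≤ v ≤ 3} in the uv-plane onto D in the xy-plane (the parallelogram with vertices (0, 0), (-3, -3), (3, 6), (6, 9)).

Compute the Jacobian determinant of (x, y) with respect to (u, v):

    ∂(x,y)/∂(u,v) = | -3  2 | = (-3)(3) - (2)(-3) = -3.
                   | -3  3 |

Its absolute value is |J| = 3 (the area scaling factor).

Substituting x = -3u + 2v, y = -3u + 3v into the integrand,

    27x - 27y → -27v,

so the integral becomes

    ∬_R (-27v) · |J| du dv = ∫_0^1 ∫_0^3 (-81v) dv du.

Inner (v): -729/2.
Outer (u): -729/2.

Therefore ∬_D (27x - 27y) dx dy = -729/2.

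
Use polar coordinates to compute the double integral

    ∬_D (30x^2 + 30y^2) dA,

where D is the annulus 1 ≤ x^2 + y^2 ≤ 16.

The region D is 1 ≤ r ≤ 4, 0 ≤ θ ≤ 2π in polar coordinates, where x = r cos(θ), y = r sin(θ), and dA = r dr dθ.

Under the substitution, the integrand becomes 30r^2, so

    ∬_D (30x^2 + 30y^2) dA = ∫_{0}^{2π} ∫_{1}^{4} (30r^2) · r dr dθ.

Inner integral (in r): ∫_{1}^{4} (30r^2) · r dr = 3825/2.

Outer integral (in θ): ∫_{0}^{2π} (3825/2) dθ = 3825π.

Therefore ∬_D (30x^2 + 30y^2) dA = 3825π.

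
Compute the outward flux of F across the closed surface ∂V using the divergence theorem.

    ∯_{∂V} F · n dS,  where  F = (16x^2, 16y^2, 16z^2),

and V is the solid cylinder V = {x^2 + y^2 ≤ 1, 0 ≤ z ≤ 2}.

By the divergence theorem,

    ∯_{∂V} F · n dS = ∭_V (∇ · F) dV.

Compute the divergence:
    ∇ · F = ∂F_x/∂x + ∂F_y/∂y + ∂F_z/∂z = 32x + 32y + 32z.

In cylindrical coordinates, x = r cos(θ), y = r sin(θ), z = z, dV = r dr dθ dz, with 0 ≤ r ≤ 1, 0 ≤ θ ≤ 2π, 0 ≤ z ≤ 2.

The integrand, after substitution and multiplying by the volume element, becomes (32sqrt(2)r sin(θ + π/4) + 32z) · r, so

    ∭_V (∇·F) dV = ∫_0^{2π} ∫_0^{1} ∫_0^{2} (32sqrt(2)r sin(θ + π/4) + 32z) · r dz dr dθ.

Inner (z from 0 to 2): 64r (sqrt(2)r sin(θ + π/4) + 1).
Middle (r from 0 to 1): 64sqrt(2)sin(θ + π/4)/3 + 32.
Outer (θ from 0 to 2π): 64π.

Therefore ∯_{∂V} F · n dS = 64π.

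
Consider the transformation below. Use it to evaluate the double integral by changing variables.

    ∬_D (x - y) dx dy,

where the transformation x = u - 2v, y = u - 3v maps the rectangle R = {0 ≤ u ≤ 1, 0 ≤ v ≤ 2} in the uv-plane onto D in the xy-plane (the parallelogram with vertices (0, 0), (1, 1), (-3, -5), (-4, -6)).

Compute the Jacobian determinant of (x, y) with respect to (u, v):

    ∂(x,y)/∂(u,v) = | 1  -2 | = (1)(-3) - (-2)(1) = -1.
                   | 1  -3 |

Its absolute value is |J| = 1 (the area scaling factor).

Substituting x = u - 2v, y = u - 3v into the integrand,

    x - y → v,

so the integral becomes

    ∬_R (v) · |J| du dv = ∫_0^1 ∫_0^2 (v) dv du.

Inner (v): 2.
Outer (u): 2.

Therefore ∬_D (x - y) dx dy = 2.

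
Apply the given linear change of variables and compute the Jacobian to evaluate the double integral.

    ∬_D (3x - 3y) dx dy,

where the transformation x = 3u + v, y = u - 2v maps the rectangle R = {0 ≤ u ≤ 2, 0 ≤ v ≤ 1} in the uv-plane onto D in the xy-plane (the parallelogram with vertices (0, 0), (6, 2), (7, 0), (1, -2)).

Compute the Jacobian determinant of (x, y) with respect to (u, v):

    ∂(x,y)/∂(u,v) = | 3  1 | = (3)(-2) - (1)(1) = -7.
                   | 1  -2 |

Its absolute value is |J| = 7 (the area scaling factor).

Substituting x = 3u + v, y = u - 2v into the integrand,

    3x - 3y → 6u + 9v,

so the integral becomes

    ∬_R (6u + 9v) · |J| du dv = ∫_0^2 ∫_0^1 (42u + 63v) dv du.

Inner (v): 42u + 63/2.
Outer (u): 147.

Therefore ∬_D (3x - 3y) dx dy = 147.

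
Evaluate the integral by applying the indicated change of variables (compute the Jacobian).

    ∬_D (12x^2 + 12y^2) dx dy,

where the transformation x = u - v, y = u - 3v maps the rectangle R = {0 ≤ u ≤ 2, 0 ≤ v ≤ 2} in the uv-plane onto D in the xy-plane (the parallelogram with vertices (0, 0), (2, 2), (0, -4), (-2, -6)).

Compute the Jacobian determinant of (x, y) with respect to (u, v):

    ∂(x,y)/∂(u,v) = | 1  -1 | = (1)(-3) - (-1)(1) = -2.
                   | 1  -3 |

Its absolute value is |J| = 2 (the area scaling factor).

Substituting x = u - v, y = u - 3v into the integrand,

    12x^2 + 12y^2 → 24u^2 - 96u v + 120v^2,

so the integral becomes

    ∬_R (24u^2 - 96u v + 120v^2) · |J| du dv = ∫_0^2 ∫_0^2 (48u^2 - 192u v + 240v^2) dv du.

Inner (v): 96u^2 - 384u + 640.
Outer (u): 768.

Therefore ∬_D (12x^2 + 12y^2) dx dy = 768.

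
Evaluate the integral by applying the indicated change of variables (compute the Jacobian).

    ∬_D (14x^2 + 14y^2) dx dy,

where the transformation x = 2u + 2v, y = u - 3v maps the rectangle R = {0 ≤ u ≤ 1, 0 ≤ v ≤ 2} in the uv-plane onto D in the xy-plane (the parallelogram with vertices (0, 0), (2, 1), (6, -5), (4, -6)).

Compute the Jacobian determinant of (x, y) with respect to (u, v):

    ∂(x,y)/∂(u,v) = | 2  2 | = (2)(-3) - (2)(1) = -8.
                   | 1  -3 |

Its absolute value is |J| = 8 (the area scaling factor).

Substituting x = 2u + 2v, y = u - 3v into the integrand,

    14x^2 + 14y^2 → 70u^2 + 28u v + 182v^2,

so the integral becomes

    ∬_R (70u^2 + 28u v + 182v^2) · |J| du dv = ∫_0^1 ∫_0^2 (560u^2 + 224u v + 1456v^2) dv du.

Inner (v): 1120u^2 + 448u + 11648/3.
Outer (u): 4480.

Therefore ∬_D (14x^2 + 14y^2) dx dy = 4480.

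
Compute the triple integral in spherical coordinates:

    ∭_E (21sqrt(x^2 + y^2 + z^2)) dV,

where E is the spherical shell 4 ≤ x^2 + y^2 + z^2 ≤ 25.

In spherical coordinates, x = ρ sin(φ) cos(θ), y = ρ sin(φ) sin(θ), z = ρ cos(φ), and dV = ρ^2 sin(φ) dρ dφ dθ.

The integrand becomes 21ρ, so

    ∭_E (21sqrt(x^2 + y^2 + z^2)) dV = ∫_{0}^{2π} ∫_{0}^{π} ∫_{2}^{5} (21ρ) · ρ^2 sin(φ) dρ dφ dθ.

Inner (ρ): 12789sin(φ)/4.
Middle (φ): 12789/2.
Outer (θ): 12789π.

Therefore the triple integral equals 12789π.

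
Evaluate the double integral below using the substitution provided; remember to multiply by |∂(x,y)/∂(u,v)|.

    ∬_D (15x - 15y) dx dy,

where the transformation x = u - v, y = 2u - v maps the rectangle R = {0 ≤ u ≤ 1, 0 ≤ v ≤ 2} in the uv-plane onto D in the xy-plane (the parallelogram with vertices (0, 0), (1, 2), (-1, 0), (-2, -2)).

Compute the Jacobian determinant of (x, y) with respect to (u, v):

    ∂(x,y)/∂(u,v) = | 1  -1 | = (1)(-1) - (-1)(2) = 1.
                   | 2  -1 |

Its absolute value is |J| = 1 (the area scaling factor).

Substituting x = u - v, y = 2u - v into the integrand,

    15x - 15y → -15u,

so the integral becomes

    ∬_R (-15u) · |J| du dv = ∫_0^1 ∫_0^2 (-15u) dv du.

Inner (v): -30u.
Outer (u): -15.

Therefore ∬_D (15x - 15y) dx dy = -15.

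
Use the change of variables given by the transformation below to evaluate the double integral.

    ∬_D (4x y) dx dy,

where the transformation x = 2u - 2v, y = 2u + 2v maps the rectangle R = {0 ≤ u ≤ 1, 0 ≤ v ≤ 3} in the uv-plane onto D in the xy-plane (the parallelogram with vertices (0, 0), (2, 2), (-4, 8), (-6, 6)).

Compute the Jacobian determinant of (x, y) with respect to (u, v):

    ∂(x,y)/∂(u,v) = | 2  -2 | = (2)(2) - (-2)(2) = 8.
                   | 2  2 |

Its absolute value is |J| = 8 (the area scaling factor).

Substituting x = 2u - 2v, y = 2u + 2v into the integrand,

    4x y → 16u^2 - 16v^2,

so the integral becomes

    ∬_R (16u^2 - 16v^2) · |J| du dv = ∫_0^1 ∫_0^3 (128u^2 - 128v^2) dv du.

Inner (v): 384u^2 - 1152.
Outer (u): -1024.

Therefore ∬_D (4x y) dx dy = -1024.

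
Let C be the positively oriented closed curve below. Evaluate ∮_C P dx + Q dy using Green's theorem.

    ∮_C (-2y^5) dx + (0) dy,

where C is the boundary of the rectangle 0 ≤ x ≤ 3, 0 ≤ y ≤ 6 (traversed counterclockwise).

Green's theorem converts the closed line integral into a double integral over the enclosed region D:

    ∮_C P dx + Q dy = ∬_D (∂Q/∂x - ∂P/∂y) dA.

Here P = -2y^5, Q = 0, so

    ∂Q/∂x = 0,    ∂P/∂y = -10y^4,
    ∂Q/∂x - ∂P/∂y = 10y^4.

D is the region 0 ≤ x ≤ 3, 0 ≤ y ≤ 6. Evaluating the double integral:

    ∬_D (10y^4) dA = ∫_0^{3} ∫_0^{6} (10y^4) dy dx.

Inner (y from 0 to 6): 15552.
Outer (x from 0 to 3): 46656.

Therefore ∮_C P dx + Q dy = 46656.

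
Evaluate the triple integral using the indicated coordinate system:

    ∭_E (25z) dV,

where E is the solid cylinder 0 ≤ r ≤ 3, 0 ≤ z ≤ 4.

In cylindrical coordinates, x = r cos(θ), y = r sin(θ), z = z, and dV = r dr dθ dz.

The integrand becomes 25z, so

    ∭_E (25z) dV = ∫_{0}^{2π} ∫_{0}^{3} ∫_{0}^{4} (25z) · r dz dr dθ.

Inner (z): 200r.
Middle (r from 0 to 3): 900.
Outer (θ): 1800π.

Therefore the triple integral equals 1800π.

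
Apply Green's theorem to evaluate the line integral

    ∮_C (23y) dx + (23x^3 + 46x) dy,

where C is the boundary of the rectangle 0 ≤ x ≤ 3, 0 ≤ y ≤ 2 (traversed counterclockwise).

Green's theorem converts the closed line integral into a double integral over the enclosed region D:

    ∮_C P dx + Q dy = ∬_D (∂Q/∂x - ∂P/∂y) dA.

Here P = 23y, Q = 23x^3 + 46x, so

    ∂Q/∂x = 69x^2 + 46,    ∂P/∂y = 23,
    ∂Q/∂x - ∂P/∂y = 69x^2 + 23.

D is the region 0 ≤ x ≤ 3, 0 ≤ y ≤ 2. Evaluating the double integral:

    ∬_D (69x^2 + 23) dA = ∫_0^{3} ∫_0^{2} (69x^2 + 23) dy dx.

Inner (y from 0 to 2): 138x^2 + 46.
Outer (x from 0 to 3): 1380.

Therefore ∮_C P dx + Q dy = 1380.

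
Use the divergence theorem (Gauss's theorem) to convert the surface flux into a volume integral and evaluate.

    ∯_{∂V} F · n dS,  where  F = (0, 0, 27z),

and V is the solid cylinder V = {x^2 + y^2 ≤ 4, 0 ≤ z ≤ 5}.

By the divergence theorem,

    ∯_{∂V} F · n dS = ∭_V (∇ · F) dV.

Compute the divergence:
    ∇ · F = ∂F_x/∂x + ∂F_y/∂y + ∂F_z/∂z = 0 + 0 + 27 = 27.

In cylindrical coordinates, x = r cos(θ), y = r sin(θ), z = z, dV = r dr dθ dz, with 0 ≤ r ≤ 2, 0 ≤ θ ≤ 2π, 0 ≤ z ≤ 5.

The integrand, after substitution and multiplying by the volume element, becomes (27) · r, so

    ∭_V (∇·F) dV = ∫_0^{2π} ∫_0^{2} ∫_0^{5} (27) · r dz dr dθ.

Inner (z from 0 to 5): 135r.
Middle (r from 0 to 2): 270.
Outer (θ from 0 to 2π): 540π.

Therefore ∯_{∂V} F · n dS = 540π.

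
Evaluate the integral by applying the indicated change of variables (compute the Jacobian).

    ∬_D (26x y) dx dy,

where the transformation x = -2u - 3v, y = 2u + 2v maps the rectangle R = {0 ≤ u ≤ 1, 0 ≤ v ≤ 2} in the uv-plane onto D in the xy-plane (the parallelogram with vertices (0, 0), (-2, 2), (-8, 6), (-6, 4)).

Compute the Jacobian determinant of (x, y) with respect to (u, v):

    ∂(x,y)/∂(u,v) = | -2  -3 | = (-2)(2) - (-3)(2) = 2.
                   | 2  2 |

Its absolute value is |J| = 2 (the area scaling factor).

Substituting x = -2u - 3v, y = 2u + 2v into the integrand,

    26x y → -104u^2 - 260u v - 156v^2,

so the integral becomes

    ∬_R (-104u^2 - 260u v - 156v^2) · |J| du dv = ∫_0^1 ∫_0^2 (-208u^2 - 520u v - 312v^2) dv du.

Inner (v): -416u^2 - 1040u - 832.
Outer (u): -4472/3.

Therefore ∬_D (26x y) dx dy = -4472/3.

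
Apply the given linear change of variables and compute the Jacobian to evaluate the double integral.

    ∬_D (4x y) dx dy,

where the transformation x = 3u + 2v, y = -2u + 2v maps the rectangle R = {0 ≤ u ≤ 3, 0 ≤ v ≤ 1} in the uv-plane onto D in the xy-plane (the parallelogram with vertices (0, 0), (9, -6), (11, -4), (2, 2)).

Compute the Jacobian determinant of (x, y) with respect to (u, v):

    ∂(x,y)/∂(u,v) = | 3  2 | = (3)(2) - (2)(-2) = 10.
                   | -2  2 |

Its absolute value is |J| = 10 (the area scaling factor).

Substituting x = 3u + 2v, y = -2u + 2v into the integrand,

    4x y → -24u^2 + 8u v + 16v^2,

so the integral becomes

    ∬_R (-24u^2 + 8u v + 16v^2) · |J| du dv = ∫_0^3 ∫_0^1 (-240u^2 + 80u v + 160v^2) dv du.

Inner (v): -240u^2 + 40u + 160/3.
Outer (u): -1820.

Therefore ∬_D (4x y) dx dy = -1820.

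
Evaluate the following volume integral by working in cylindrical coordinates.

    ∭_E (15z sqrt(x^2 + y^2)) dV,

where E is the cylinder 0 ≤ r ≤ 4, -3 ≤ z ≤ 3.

In cylindrical coordinates, x = r cos(θ), y = r sin(θ), z = z, and dV = r dr dθ dz.

The integrand becomes 15r z, so

    ∭_E (15z sqrt(x^2 + y^2)) dV = ∫_{0}^{2π} ∫_{0}^{4} ∫_{-3}^{3} (15r z) · r dz dr dθ.

Inner (z): 0.
Middle (r from 0 to 4): 0.
Outer (θ): 0.

Therefore the triple integral equals 0.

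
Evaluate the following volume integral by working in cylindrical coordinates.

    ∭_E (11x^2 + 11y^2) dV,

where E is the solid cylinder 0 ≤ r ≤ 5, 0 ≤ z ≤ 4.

In cylindrical coordinates, x = r cos(θ), y = r sin(θ), z = z, and dV = r dr dθ dz.

The integrand becomes 11r^2, so

    ∭_E (11x^2 + 11y^2) dV = ∫_{0}^{2π} ∫_{0}^{5} ∫_{0}^{4} (11r^2) · r dz dr dθ.

Inner (z): 44r^3.
Middle (r from 0 to 5): 6875.
Outer (θ): 13750π.

Therefore the triple integral equals 13750π.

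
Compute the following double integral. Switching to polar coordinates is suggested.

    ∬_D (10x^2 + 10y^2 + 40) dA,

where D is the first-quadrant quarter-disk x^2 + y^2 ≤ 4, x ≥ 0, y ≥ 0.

The region D is 0 ≤ r ≤ 2, 0 ≤ θ ≤ π/2 in polar coordinates, where x = r cos(θ), y = r sin(θ), and dA = r dr dθ.

Under the substitution, the integrand becomes 10r^2 + 40, so

    ∬_D (10x^2 + 10y^2 + 40) dA = ∫_{0}^{π/2} ∫_{0}^{2} (10r^2 + 40) · r dr dθ.

Inner integral (in r): ∫_{0}^{2} (10r^2 + 40) · r dr = 120.

Outer integral (in θ): ∫_{0}^{π/2} (120) dθ = 60π.

Therefore ∬_D (10x^2 + 10y^2 + 40) dA = 60π.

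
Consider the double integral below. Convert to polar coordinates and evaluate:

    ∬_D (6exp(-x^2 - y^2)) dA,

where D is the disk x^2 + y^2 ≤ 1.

The region D is 0 ≤ r ≤ 1, 0 ≤ θ ≤ 2π in polar coordinates, where x = r cos(θ), y = r sin(θ), and dA = r dr dθ.

Under the substitution, the integrand becomes 6exp(-r^2), so

    ∬_D (6exp(-x^2 - y^2)) dA = ∫_{0}^{2π} ∫_{0}^{1} (6exp(-r^2)) · r dr dθ.

Inner integral (in r): ∫_{0}^{1} (6exp(-r^2)) · r dr = 3 - 3exp(-1).

Outer integral (in θ): ∫_{0}^{2π} (3 - 3exp(-1)) dθ = -6π exp(-1) + 6π.

Therefore ∬_D (6exp(-x^2 - y^2)) dA = -6π exp(-1) + 6π.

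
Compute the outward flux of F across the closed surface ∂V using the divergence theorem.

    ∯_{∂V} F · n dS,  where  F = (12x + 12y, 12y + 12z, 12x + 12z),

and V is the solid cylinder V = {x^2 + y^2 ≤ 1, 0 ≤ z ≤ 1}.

By the divergence theorem,

    ∯_{∂V} F · n dS = ∭_V (∇ · F) dV.

Compute the divergence:
    ∇ · F = ∂F_x/∂x + ∂F_y/∂y + ∂F_z/∂z = 12 + 12 + 12 = 36.

In cylindrical coordinates, x = r cos(θ), y = r sin(θ), z = z, dV = r dr dθ dz, with 0 ≤ r ≤ 1, 0 ≤ θ ≤ 2π, 0 ≤ z ≤ 1.

The integrand, after substitution and multiplying by the volume element, becomes (36) · r, so

    ∭_V (∇·F) dV = ∫_0^{2π} ∫_0^{1} ∫_0^{1} (36) · r dz dr dθ.

Inner (z from 0 to 1): 36r.
Middle (r from 0 to 1): 18.
Outer (θ from 0 to 2π): 36π.

Therefore ∯_{∂V} F · n dS = 36π.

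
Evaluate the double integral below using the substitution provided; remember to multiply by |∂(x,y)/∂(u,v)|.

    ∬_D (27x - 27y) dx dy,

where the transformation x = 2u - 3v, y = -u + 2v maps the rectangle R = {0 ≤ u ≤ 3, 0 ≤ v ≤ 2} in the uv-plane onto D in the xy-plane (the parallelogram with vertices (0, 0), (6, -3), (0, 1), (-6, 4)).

Compute the Jacobian determinant of (x, y) with respect to (u, v):

    ∂(x,y)/∂(u,v) = | 2  -3 | = (2)(2) - (-3)(-1) = 1.
                   | -1  2 |

Its absolute value is |J| = 1 (the area scaling factor).

Substituting x = 2u - 3v, y = -u + 2v into the integrand,

    27x - 27y → 81u - 135v,

so the integral becomes

    ∬_R (81u - 135v) · |J| du dv = ∫_0^3 ∫_0^2 (81u - 135v) dv du.

Inner (v): 162u - 270.
Outer (u): -81.

Therefore ∬_D (27x - 27y) dx dy = -81.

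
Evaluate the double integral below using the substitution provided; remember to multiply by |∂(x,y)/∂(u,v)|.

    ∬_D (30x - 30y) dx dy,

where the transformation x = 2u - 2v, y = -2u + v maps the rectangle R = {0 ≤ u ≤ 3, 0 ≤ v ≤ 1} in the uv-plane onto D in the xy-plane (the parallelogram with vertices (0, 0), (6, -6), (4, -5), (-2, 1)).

Compute the Jacobian determinant of (x, y) with respect to (u, v):

    ∂(x,y)/∂(u,v) = | 2  -2 | = (2)(1) - (-2)(-2) = -2.
                   | -2  1 |

Its absolute value is |J| = 2 (the area scaling factor).

Substituting x = 2u - 2v, y = -2u + v into the integrand,

    30x - 30y → 120u - 90v,

so the integral becomes

    ∬_R (120u - 90v) · |J| du dv = ∫_0^3 ∫_0^1 (240u - 180v) dv du.

Inner (v): 240u - 90.
Outer (u): 810.

Therefore ∬_D (30x - 30y) dx dy = 810.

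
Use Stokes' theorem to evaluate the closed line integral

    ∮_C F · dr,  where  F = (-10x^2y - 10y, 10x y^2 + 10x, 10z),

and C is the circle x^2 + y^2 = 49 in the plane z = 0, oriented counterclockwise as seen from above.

Let S be the flat disk x^2 + y^2 ≤ 49 in the plane z = 0, with upward unit normal n̂ = ẑ. By Stokes' theorem,

    ∮_C F · dr = ∬_S (∇ × F) · n̂ dS = ∬_D (curl F)_z dA,

where D is the disk x^2 + y^2 ≤ 49.

Compute the curl of F = (-10x^2y - 10y, 10x y^2 + 10x, 10z):
    (∇ × F)_x = ∂F_z/∂y - ∂F_y/∂z = 0,
    (∇ × F)_y = ∂F_x/∂z - ∂F_z/∂x = 0,
    (∇ × F)_z = ∂F_y/∂x - ∂F_x/∂y = 10x^2 + 10y^2 + 20.

On z = 0, (curl F)_z = 10x^2 + 10y^2 + 20.

Convert to polar (x = r cos θ, y = r sin θ, dA = r dr dθ); the integrand becomes 10r^2 + 20, so

    ∬_D (curl F)_z dA = ∫_0^{2π} ∫_0^{7} (10r^2 + 20) · r dr dθ.

Inner (r from 0 to 7): 12985/2.
Outer (θ from 0 to 2π): 12985π.

Therefore ∮_C F · dr = 12985π.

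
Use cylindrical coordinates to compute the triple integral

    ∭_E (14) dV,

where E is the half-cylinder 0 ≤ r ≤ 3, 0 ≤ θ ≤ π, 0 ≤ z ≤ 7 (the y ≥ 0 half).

In cylindrical coordinates, x = r cos(θ), y = r sin(θ), z = z, and dV = r dr dθ dz.

The integrand becomes 14, so

    ∭_E (14) dV = ∫_{0}^{π} ∫_{0}^{3} ∫_{0}^{7} (14) · r dz dr dθ.

Inner (z): 98r.
Middle (r from 0 to 3): 441.
Outer (θ): 441π.

Therefore the triple integral equals 441π.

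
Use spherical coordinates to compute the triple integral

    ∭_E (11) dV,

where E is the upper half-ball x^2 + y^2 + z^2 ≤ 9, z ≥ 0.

In spherical coordinates, x = ρ sin(φ) cos(θ), y = ρ sin(φ) sin(θ), z = ρ cos(φ), and dV = ρ^2 sin(φ) dρ dφ dθ.

The integrand becomes 11, so

    ∭_E (11) dV = ∫_{0}^{2π} ∫_{0}^{π/2} ∫_{0}^{3} (11) · ρ^2 sin(φ) dρ dφ dθ.

Inner (ρ): 99sin(φ).
Middle (φ): 99.
Outer (θ): 198π.

Therefore the triple integral equals 198π.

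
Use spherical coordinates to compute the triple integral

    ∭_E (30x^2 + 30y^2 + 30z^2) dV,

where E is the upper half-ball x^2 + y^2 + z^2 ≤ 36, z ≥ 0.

In spherical coordinates, x = ρ sin(φ) cos(θ), y = ρ sin(φ) sin(θ), z = ρ cos(φ), and dV = ρ^2 sin(φ) dρ dφ dθ.

The integrand becomes 30ρ^2, so

    ∭_E (30x^2 + 30y^2 + 30z^2) dV = ∫_{0}^{2π} ∫_{0}^{π/2} ∫_{0}^{6} (30ρ^2) · ρ^2 sin(φ) dρ dφ dθ.

Inner (ρ): 46656sin(φ).
Middle (φ): 46656.
Outer (θ): 93312π.

Therefore the triple integral equals 93312π.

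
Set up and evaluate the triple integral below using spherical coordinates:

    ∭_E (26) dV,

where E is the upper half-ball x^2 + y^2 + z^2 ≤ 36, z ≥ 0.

In spherical coordinates, x = ρ sin(φ) cos(θ), y = ρ sin(φ) sin(θ), z = ρ cos(φ), and dV = ρ^2 sin(φ) dρ dφ dθ.

The integrand becomes 26, so

    ∭_E (26) dV = ∫_{0}^{2π} ∫_{0}^{π/2} ∫_{0}^{6} (26) · ρ^2 sin(φ) dρ dφ dθ.

Inner (ρ): 1872sin(φ).
Middle (φ): 1872.
Outer (θ): 3744π.

Therefore the triple integral equals 3744π.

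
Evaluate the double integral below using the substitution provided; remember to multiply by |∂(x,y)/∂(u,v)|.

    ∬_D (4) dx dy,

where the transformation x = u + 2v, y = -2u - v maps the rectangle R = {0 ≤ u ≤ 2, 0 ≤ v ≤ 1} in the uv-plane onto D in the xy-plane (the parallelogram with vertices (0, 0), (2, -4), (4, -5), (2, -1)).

Compute the Jacobian determinant of (x, y) with respect to (u, v):

    ∂(x,y)/∂(u,v) = | 1  2 | = (1)(-1) - (2)(-2) = 3.
                   | -2  -1 |

Its absolute value is |J| = 3 (the area scaling factor).

Substituting x = u + 2v, y = -2u - v into the integrand,

    4 → 4,

so the integral becomes

    ∬_R (4) · |J| du dv = ∫_0^2 ∫_0^1 (12) dv du.

Inner (v): 12.
Outer (u): 24.

Therefore ∬_D (4) dx dy = 24.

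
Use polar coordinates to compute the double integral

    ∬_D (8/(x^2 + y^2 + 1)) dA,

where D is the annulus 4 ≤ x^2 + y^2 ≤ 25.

The region D is 2 ≤ r ≤ 5, 0 ≤ θ ≤ 2π in polar coordinates, where x = r cos(θ), y = r sin(θ), and dA = r dr dθ.

Under the substitution, the integrand becomes 8/(r^2 + 1), so

    ∬_D (8/(x^2 + y^2 + 1)) dA = ∫_{0}^{2π} ∫_{2}^{5} (8/(r^2 + 1)) · r dr dθ.

Inner integral (in r): ∫_{2}^{5} (8/(r^2 + 1)) · r dr = log(456976/625).

Outer integral (in θ): ∫_{0}^{2π} (log(456976/625)) dθ = log((456976/625)^(2π)).

Therefore ∬_D (8/(x^2 + y^2 + 1)) dA = log((456976/625)^(2π)).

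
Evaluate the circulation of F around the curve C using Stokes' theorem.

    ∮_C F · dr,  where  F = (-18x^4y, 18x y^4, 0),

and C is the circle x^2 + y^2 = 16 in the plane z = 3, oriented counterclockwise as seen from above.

Let S be the flat disk x^2 + y^2 ≤ 16 in the plane z = 3, with upward unit normal n̂ = ẑ. By Stokes' theorem,

    ∮_C F · dr = ∬_S (∇ × F) · n̂ dS = ∬_D (curl F)_z dA,

where D is the disk x^2 + y^2 ≤ 16.

Compute the curl of F = (-18x^4y, 18x y^4, 0):
    (∇ × F)_x = ∂F_z/∂y - ∂F_y/∂z = 0,
    (∇ × F)_y = ∂F_x/∂z - ∂F_z/∂x = 0,
    (∇ × F)_z = ∂F_y/∂x - ∂F_x/∂y = 18x^4 + 18y^4.

On z = 3, (curl F)_z = 18x^4 + 18y^4.

Convert to polar (x = r cos θ, y = r sin θ, dA = r dr dθ); the integrand becomes 18r^4(sin(θ)^4 + cos(θ)^4), so

    ∬_D (curl F)_z dA = ∫_0^{2π} ∫_0^{4} (18r^4(sin(θ)^4 + cos(θ)^4)) · r dr dθ.

Inner (r from 0 to 4): 12288sin(θ)^4 + 12288cos(θ)^4.
Outer (θ from 0 to 2π): 18432π.

Therefore ∮_C F · dr = 18432π.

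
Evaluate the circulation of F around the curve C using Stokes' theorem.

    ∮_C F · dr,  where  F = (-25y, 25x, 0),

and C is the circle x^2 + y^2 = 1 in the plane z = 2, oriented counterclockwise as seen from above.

Let S be the flat disk x^2 + y^2 ≤ 1 in the plane z = 2, with upward unit normal n̂ = ẑ. By Stokes' theorem,

    ∮_C F · dr = ∬_S (∇ × F) · n̂ dS = ∬_D (curl F)_z dA,

where D is the disk x^2 + y^2 ≤ 1.

Compute the curl of F = (-25y, 25x, 0):
    (∇ × F)_x = ∂F_z/∂y - ∂F_y/∂z = 0,
    (∇ × F)_y = ∂F_x/∂z - ∂F_z/∂x = 0,
    (∇ × F)_z = ∂F_y/∂x - ∂F_x/∂y = 50.

On z = 2, (curl F)_z = 50.

Convert to polar (x = r cos θ, y = r sin θ, dA = r dr dθ); the integrand becomes 50, so

    ∬_D (curl F)_z dA = ∫_0^{2π} ∫_0^{1} (50) · r dr dθ.

Inner (r from 0 to 1): 25.
Outer (θ from 0 to 2π): 50π.

Therefore ∮_C F · dr = 50π.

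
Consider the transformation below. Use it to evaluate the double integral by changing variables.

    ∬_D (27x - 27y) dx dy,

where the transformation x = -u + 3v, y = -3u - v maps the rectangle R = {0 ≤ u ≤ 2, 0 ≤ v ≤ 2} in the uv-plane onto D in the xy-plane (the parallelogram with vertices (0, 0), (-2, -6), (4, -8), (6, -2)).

Compute the Jacobian determinant of (x, y) with respect to (u, v):

    ∂(x,y)/∂(u,v) = | -1  3 | = (-1)(-1) - (3)(-3) = 10.
                   | -3  -1 |

Its absolute value is |J| = 10 (the area scaling factor).

Substituting x = -u + 3v, y = -3u - v into the integrand,

    27x - 27y → 54u + 108v,

so the integral becomes

    ∬_R (54u + 108v) · |J| du dv = ∫_0^2 ∫_0^2 (540u + 1080v) dv du.

Inner (v): 1080u + 2160.
Outer (u): 6480.

Therefore ∬_D (27x - 27y) dx dy = 6480.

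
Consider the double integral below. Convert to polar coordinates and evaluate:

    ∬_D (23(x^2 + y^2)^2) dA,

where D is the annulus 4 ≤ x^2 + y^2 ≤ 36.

The region D is 2 ≤ r ≤ 6, 0 ≤ θ ≤ 2π in polar coordinates, where x = r cos(θ), y = r sin(θ), and dA = r dr dθ.

Under the substitution, the integrand becomes 23r^4, so

    ∬_D (23(x^2 + y^2)^2) dA = ∫_{0}^{2π} ∫_{2}^{6} (23r^4) · r dr dθ.

Inner integral (in r): ∫_{2}^{6} (23r^4) · r dr = 535808/3.

Outer integral (in θ): ∫_{0}^{2π} (535808/3) dθ = 1071616π/3.

Therefore ∬_D (23(x^2 + y^2)^2) dA = 1071616π/3.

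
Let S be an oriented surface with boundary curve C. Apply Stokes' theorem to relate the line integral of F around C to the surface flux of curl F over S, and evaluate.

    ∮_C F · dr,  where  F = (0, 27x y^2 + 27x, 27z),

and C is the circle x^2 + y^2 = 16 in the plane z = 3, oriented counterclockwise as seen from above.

Let S be the flat disk x^2 + y^2 ≤ 16 in the plane z = 3, with upward unit normal n̂ = ẑ. By Stokes' theorem,

    ∮_C F · dr = ∬_S (∇ × F) · n̂ dS = ∬_D (curl F)_z dA,

where D is the disk x^2 + y^2 ≤ 16.

Compute the curl of F = (0, 27x y^2 + 27x, 27z):
    (∇ × F)_x = ∂F_z/∂y - ∂F_y/∂z = 0,
    (∇ × F)_y = ∂F_x/∂z - ∂F_z/∂x = 0,
    (∇ × F)_z = ∂F_y/∂x - ∂F_x/∂y = 27y^2 + 27.

On z = 3, (curl F)_z = 27y^2 + 27.

Convert to polar (x = r cos θ, y = r sin θ, dA = r dr dθ); the integrand becomes 27r^2sin(θ)^2 + 27, so

    ∬_D (curl F)_z dA = ∫_0^{2π} ∫_0^{4} (27r^2sin(θ)^2 + 27) · r dr dθ.

Inner (r from 0 to 4): 1728sin(θ)^2 + 216.
Outer (θ from 0 to 2π): 2160π.

Therefore ∮_C F · dr = 2160π.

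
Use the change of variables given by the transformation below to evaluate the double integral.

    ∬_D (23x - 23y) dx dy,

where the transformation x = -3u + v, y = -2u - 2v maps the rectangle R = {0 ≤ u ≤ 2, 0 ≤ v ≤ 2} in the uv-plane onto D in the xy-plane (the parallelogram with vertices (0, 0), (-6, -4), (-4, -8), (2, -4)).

Compute the Jacobian determinant of (x, y) with respect to (u, v):

    ∂(x,y)/∂(u,v) = | -3  1 | = (-3)(-2) - (1)(-2) = 8.
                   | -2  -2 |

Its absolute value is |J| = 8 (the area scaling factor).

Substituting x = -3u + v, y = -2u - 2v into the integrand,

    23x - 23y → -23u + 69v,

so the integral becomes

    ∬_R (-23u + 69v) · |J| du dv = ∫_0^2 ∫_0^2 (-184u + 552v) dv du.

Inner (v): 1104 - 368u.
Outer (u): 1472.

Therefore ∬_D (23x - 23y) dx dy = 1472.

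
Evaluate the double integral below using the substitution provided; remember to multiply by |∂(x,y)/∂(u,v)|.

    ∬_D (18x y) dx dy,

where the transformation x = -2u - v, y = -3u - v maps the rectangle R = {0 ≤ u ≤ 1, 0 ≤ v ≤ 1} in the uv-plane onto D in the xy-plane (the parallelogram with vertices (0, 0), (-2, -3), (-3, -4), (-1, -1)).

Compute the Jacobian determinant of (x, y) with respect to (u, v):

    ∂(x,y)/∂(u,v) = | -2  -1 | = (-2)(-1) - (-1)(-3) = -1.
                   | -3  -1 |

Its absolute value is |J| = 1 (the area scaling factor).

Substituting x = -2u - v, y = -3u - v into the integrand,

    18x y → 108u^2 + 90u v + 18v^2,

so the integral becomes

    ∬_R (108u^2 + 90u v + 18v^2) · |J| du dv = ∫_0^1 ∫_0^1 (108u^2 + 90u v + 18v^2) dv du.

Inner (v): 108u^2 + 45u + 6.
Outer (u): 129/2.

Therefore ∬_D (18x y) dx dy = 129/2.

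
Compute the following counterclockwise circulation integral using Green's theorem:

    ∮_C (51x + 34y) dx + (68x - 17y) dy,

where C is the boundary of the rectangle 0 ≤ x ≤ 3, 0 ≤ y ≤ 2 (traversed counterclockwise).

Green's theorem converts the closed line integral into a double integral over the enclosed region D:

    ∮_C P dx + Q dy = ∬_D (∂Q/∂x - ∂P/∂y) dA.

Here P = 51x + 34y, Q = 68x - 17y, so

    ∂Q/∂x = 68,    ∂P/∂y = 34,
    ∂Q/∂x - ∂P/∂y = 34.

D is the region 0 ≤ x ≤ 3, 0 ≤ y ≤ 2. Evaluating the double integral:

    ∬_D (34) dA = ∫_0^{3} ∫_0^{2} (34) dy dx.

Inner (y from 0 to 2): 68.
Outer (x from 0 to 3): 204.

Therefore ∮_C P dx + Q dy = 204.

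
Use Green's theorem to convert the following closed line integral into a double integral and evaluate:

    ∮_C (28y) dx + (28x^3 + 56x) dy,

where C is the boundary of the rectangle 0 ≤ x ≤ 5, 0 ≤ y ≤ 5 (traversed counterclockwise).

Green's theorem converts the closed line integral into a double integral over the enclosed region D:

    ∮_C P dx + Q dy = ∬_D (∂Q/∂x - ∂P/∂y) dA.

Here P = 28y, Q = 28x^3 + 56x, so

    ∂Q/∂x = 84x^2 + 56,    ∂P/∂y = 28,
    ∂Q/∂x - ∂P/∂y = 84x^2 + 28.

D is the region 0 ≤ x ≤ 5, 0 ≤ y ≤ 5. Evaluating the double integral:

    ∬_D (84x^2 + 28) dA = ∫_0^{5} ∫_0^{5} (84x^2 + 28) dy dx.

Inner (y from 0 to 5): 420x^2 + 140.
Outer (x from 0 to 5): 18200.

Therefore ∮_C P dx + Q dy = 18200.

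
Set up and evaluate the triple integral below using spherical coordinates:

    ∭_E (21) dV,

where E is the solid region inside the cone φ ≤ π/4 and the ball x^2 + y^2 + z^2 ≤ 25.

In spherical coordinates, x = ρ sin(φ) cos(θ), y = ρ sin(φ) sin(θ), z = ρ cos(φ), and dV = ρ^2 sin(φ) dρ dφ dθ.

The integrand becomes 21, so

    ∭_E (21) dV = ∫_{0}^{2π} ∫_{0}^{π/4} ∫_{0}^{5} (21) · ρ^2 sin(φ) dρ dφ dθ.

Inner (ρ): 875sin(φ).
Middle (φ): 875 - 875sqrt(2)/2.
Outer (θ): 875π (2 - sqrt(2)).

Therefore the triple integral equals 875π (2 - sqrt(2)).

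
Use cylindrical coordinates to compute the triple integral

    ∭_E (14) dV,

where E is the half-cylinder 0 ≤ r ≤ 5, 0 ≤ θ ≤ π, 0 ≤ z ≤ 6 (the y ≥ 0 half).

In cylindrical coordinates, x = r cos(θ), y = r sin(θ), z = z, and dV = r dr dθ dz.

The integrand becomes 14, so

    ∭_E (14) dV = ∫_{0}^{π} ∫_{0}^{5} ∫_{0}^{6} (14) · r dz dr dθ.

Inner (z): 84r.
Middle (r from 0 to 5): 1050.
Outer (θ): 1050π.

Therefore the triple integral equals 1050π.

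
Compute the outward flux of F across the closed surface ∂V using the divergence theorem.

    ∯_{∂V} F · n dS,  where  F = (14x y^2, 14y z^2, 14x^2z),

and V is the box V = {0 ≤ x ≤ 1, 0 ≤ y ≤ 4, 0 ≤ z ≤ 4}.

By the divergence theorem,

    ∯_{∂V} F · n dS = ∭_V (∇ · F) dV.

Compute the divergence:
    ∇ · F = ∂F_x/∂x + ∂F_y/∂y + ∂F_z/∂z = 14y^2 + 14z^2 + 14x^2 = 14x^2 + 14y^2 + 14z^2.

V is a rectangular box, so dV = dx dy dz with 0 ≤ x ≤ 1, 0 ≤ y ≤ 4, 0 ≤ z ≤ 4.

Integrate (14x^2 + 14y^2 + 14z^2) over V as an iterated integral:

    ∭_V (∇·F) dV = ∫_0^{1} ∫_0^{4} ∫_0^{4} (14x^2 + 14y^2 + 14z^2) dz dy dx.

Inner (z from 0 to 4): 56x^2 + 56y^2 + 896/3.
Middle (y from 0 to 4): 224x^2 + 7168/3.
Outer (x from 0 to 1): 2464.

Therefore ∯_{∂V} F · n dS = 2464.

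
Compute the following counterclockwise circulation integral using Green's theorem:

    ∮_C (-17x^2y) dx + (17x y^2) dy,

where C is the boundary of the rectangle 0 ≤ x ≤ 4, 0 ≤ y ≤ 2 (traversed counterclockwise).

Green's theorem converts the closed line integral into a double integral over the enclosed region D:

    ∮_C P dx + Q dy = ∬_D (∂Q/∂x - ∂P/∂y) dA.

Here P = -17x^2y, Q = 17x y^2, so

    ∂Q/∂x = 17y^2,    ∂P/∂y = -17x^2,
    ∂Q/∂x - ∂P/∂y = 17x^2 + 17y^2.

D is the region 0 ≤ x ≤ 4, 0 ≤ y ≤ 2. Evaluating the double integral:

    ∬_D (17x^2 + 17y^2) dA = ∫_0^{4} ∫_0^{2} (17x^2 + 17y^2) dy dx.

Inner (y from 0 to 2): 34x^2 + 136/3.
Outer (x from 0 to 4): 2720/3.

Therefore ∮_C P dx + Q dy = 2720/3.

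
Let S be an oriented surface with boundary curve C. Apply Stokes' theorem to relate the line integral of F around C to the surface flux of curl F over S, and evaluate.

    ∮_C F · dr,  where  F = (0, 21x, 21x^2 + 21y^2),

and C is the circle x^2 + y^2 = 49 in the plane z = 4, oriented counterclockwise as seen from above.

Let S be the flat disk x^2 + y^2 ≤ 49 in the plane z = 4, with upward unit normal n̂ = ẑ. By Stokes' theorem,

    ∮_C F · dr = ∬_S (∇ × F) · n̂ dS = ∬_D (curl F)_z dA,

where D is the disk x^2 + y^2 ≤ 49.

Compute the curl of F = (0, 21x, 21x^2 + 21y^2):
    (∇ × F)_x = ∂F_z/∂y - ∂F_y/∂z = 42y,
    (∇ × F)_y = ∂F_x/∂z - ∂F_z/∂x = -42x,
    (∇ × F)_z = ∂F_y/∂x - ∂F_x/∂y = 21.

On z = 4, (curl F)_z = 21.

Convert to polar (x = r cos θ, y = r sin θ, dA = r dr dθ); the integrand becomes 21, so

    ∬_D (curl F)_z dA = ∫_0^{2π} ∫_0^{7} (21) · r dr dθ.

Inner (r from 0 to 7): 1029/2.
Outer (θ from 0 to 2π): 1029π.

Therefore ∮_C F · dr = 1029π.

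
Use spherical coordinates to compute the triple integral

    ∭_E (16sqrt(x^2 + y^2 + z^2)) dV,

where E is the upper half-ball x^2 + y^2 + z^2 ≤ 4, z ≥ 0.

In spherical coordinates, x = ρ sin(φ) cos(θ), y = ρ sin(φ) sin(θ), z = ρ cos(φ), and dV = ρ^2 sin(φ) dρ dφ dθ.

The integrand becomes 16ρ, so

    ∭_E (16sqrt(x^2 + y^2 + z^2)) dV = ∫_{0}^{2π} ∫_{0}^{π/2} ∫_{0}^{2} (16ρ) · ρ^2 sin(φ) dρ dφ dθ.

Inner (ρ): 64sin(φ).
Middle (φ): 64.
Outer (θ): 128π.

Therefore the triple integral equals 128π.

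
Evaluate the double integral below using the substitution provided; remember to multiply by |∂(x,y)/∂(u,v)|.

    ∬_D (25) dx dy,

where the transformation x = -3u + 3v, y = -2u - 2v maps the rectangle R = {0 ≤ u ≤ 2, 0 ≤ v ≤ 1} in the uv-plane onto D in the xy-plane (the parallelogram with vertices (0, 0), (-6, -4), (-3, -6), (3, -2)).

Compute the Jacobian determinant of (x, y) with respect to (u, v):

    ∂(x,y)/∂(u,v) = | -3  3 | = (-3)(-2) - (3)(-2) = 12.
                   | -2  -2 |

Its absolute value is |J| = 12 (the area scaling factor).

Substituting x = -3u + 3v, y = -2u - 2v into the integrand,

    25 → 25,

so the integral becomes

    ∬_R (25) · |J| du dv = ∫_0^2 ∫_0^1 (300) dv du.

Inner (v): 300.
Outer (u): 600.

Therefore ∬_D (25) dx dy = 600.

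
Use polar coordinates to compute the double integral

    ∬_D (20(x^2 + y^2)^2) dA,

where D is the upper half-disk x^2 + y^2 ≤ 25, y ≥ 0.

The region D is 0 ≤ r ≤ 5, 0 ≤ θ ≤ π in polar coordinates, where x = r cos(θ), y = r sin(θ), and dA = r dr dθ.

Under the substitution, the integrand becomes 20r^4, so

    ∬_D (20(x^2 + y^2)^2) dA = ∫_{0}^{π} ∫_{0}^{5} (20r^4) · r dr dθ.

Inner integral (in r): ∫_{0}^{5} (20r^4) · r dr = 156250/3.

Outer integral (in θ): ∫_{0}^{π} (156250/3) dθ = 156250π/3.

Therefore ∬_D (20(x^2 + y^2)^2) dA = 156250π/3.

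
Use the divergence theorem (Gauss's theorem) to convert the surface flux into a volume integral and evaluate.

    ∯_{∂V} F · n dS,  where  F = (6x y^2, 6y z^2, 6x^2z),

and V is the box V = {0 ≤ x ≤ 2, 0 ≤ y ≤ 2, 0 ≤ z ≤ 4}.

By the divergence theorem,

    ∯_{∂V} F · n dS = ∭_V (∇ · F) dV.

Compute the divergence:
    ∇ · F = ∂F_x/∂x + ∂F_y/∂y + ∂F_z/∂z = 6y^2 + 6z^2 + 6x^2 = 6x^2 + 6y^2 + 6z^2.

V is a rectangular box, so dV = dx dy dz with 0 ≤ x ≤ 2, 0 ≤ y ≤ 2, 0 ≤ z ≤ 4.

Integrate (6x^2 + 6y^2 + 6z^2) over V as an iterated integral:

    ∭_V (∇·F) dV = ∫_0^{2} ∫_0^{2} ∫_0^{4} (6x^2 + 6y^2 + 6z^2) dz dy dx.

Inner (z from 0 to 4): 24x^2 + 24y^2 + 128.
Middle (y from 0 to 2): 48x^2 + 320.
Outer (x from 0 to 2): 768.

Therefore ∯_{∂V} F · n dS = 768.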